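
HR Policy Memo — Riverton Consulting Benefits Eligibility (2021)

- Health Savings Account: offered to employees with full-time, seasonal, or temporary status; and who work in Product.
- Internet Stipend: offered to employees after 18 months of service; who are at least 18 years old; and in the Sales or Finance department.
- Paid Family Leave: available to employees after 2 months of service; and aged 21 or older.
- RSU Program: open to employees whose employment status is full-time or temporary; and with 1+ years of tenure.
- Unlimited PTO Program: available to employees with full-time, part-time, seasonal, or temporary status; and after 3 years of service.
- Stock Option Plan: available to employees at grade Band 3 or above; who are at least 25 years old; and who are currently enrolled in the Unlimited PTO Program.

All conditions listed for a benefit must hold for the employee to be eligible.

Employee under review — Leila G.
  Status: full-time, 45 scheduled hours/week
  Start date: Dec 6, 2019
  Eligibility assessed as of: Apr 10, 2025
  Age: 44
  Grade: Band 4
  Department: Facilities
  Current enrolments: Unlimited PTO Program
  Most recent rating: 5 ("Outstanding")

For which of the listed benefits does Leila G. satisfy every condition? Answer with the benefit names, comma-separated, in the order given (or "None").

Paid Family Leave, RSU Program, Unlimited PTO Program, Stock Option Plan

Service from Dec 6, 2019 to Apr 10, 2025: 1952 days.
Health Savings Account — status full-time ✓; dept Facilities ✗ → not eligible.
Internet Stipend — service 1952 days ≥ 18 months (≈540 days) ✓; age 44 ≥ 18 ✓; dept Facilities ✗ → not eligible.
Paid Family Leave — service 1952 days ≥ 2 months (≈60 days) ✓; age 44 ≥ 21 ✓ → eligible.
RSU Program — status full-time ✓; service 1952 days ≥ 1 year (≈365 days) ✓ → eligible.
Unlimited PTO Program — status full-time ✓; service 1952 days ≥ 3 years (≈1095 days) ✓ → eligible.
Stock Option Plan — grade Band 4 ≥ Band 3 ✓; age 44 ≥ 25 ✓; enrolled in Unlimited PTO Program ✓ → eligible.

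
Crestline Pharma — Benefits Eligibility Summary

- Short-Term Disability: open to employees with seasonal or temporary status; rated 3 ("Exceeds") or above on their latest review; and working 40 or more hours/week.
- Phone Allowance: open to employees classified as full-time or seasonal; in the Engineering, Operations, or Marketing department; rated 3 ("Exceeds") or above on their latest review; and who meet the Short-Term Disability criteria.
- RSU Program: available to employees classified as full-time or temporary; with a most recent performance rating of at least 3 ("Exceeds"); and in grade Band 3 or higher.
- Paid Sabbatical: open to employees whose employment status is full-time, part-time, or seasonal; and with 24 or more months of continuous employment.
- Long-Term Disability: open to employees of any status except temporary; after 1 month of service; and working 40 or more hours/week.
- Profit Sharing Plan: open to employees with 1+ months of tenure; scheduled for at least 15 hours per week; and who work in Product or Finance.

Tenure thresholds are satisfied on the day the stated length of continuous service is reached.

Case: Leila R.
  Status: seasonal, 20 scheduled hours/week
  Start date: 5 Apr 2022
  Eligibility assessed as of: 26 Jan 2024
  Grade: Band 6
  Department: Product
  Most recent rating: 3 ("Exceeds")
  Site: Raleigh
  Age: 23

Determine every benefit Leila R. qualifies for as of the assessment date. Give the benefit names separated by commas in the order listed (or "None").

Profit Sharing Plan

Service from 5 Apr 2022 to 26 Jan 2024: 661 days.
Short-Term Disability — status seasonal ✓; rating 3 ≥ 3 ✓; 20 hrs/wk < 40 ✗ → not eligible.
Phone Allowance — status seasonal ✓; dept Product ✗ → not eligible.
RSU Program — status seasonal ✗ (requires full-time or temporary) → not eligible.
Paid Sabbatical — status seasonal ✓; service 661 days < 24 months (≈720 days) ✗ → not eligible.
Long-Term Disability — status seasonal ✓ (not excluded); service 661 days ≥ 1 month (≈30 days) ✓; 20 hrs/wk < 40 ✗ → not eligible.
Profit Sharing Plan — service 661 days ≥ 1 month (≈30 days) ✓; 20 hrs/wk ≥ 15 ✓; dept Product ✓ → eligible.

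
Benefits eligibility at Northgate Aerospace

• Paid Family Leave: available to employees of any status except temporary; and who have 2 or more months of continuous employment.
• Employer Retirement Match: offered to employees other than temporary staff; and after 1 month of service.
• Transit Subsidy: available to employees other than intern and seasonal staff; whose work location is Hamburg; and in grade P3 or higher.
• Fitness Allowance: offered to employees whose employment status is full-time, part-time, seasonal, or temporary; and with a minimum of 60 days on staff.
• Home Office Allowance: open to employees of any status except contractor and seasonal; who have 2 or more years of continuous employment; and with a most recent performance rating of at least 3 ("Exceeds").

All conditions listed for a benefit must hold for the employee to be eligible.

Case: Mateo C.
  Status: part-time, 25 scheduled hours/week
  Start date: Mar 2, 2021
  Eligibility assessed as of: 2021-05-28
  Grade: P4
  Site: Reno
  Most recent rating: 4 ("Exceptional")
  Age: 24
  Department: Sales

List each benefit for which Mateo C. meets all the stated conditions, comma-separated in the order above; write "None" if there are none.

Paid Family Leave, Employer Retirement Match, Fitness Allowance

Service from Mar 2, 2021 to 2021-05-28: 87 days.
Paid Family Leave — status part-time ✓ (not excluded); service 87 days ≥ 2 months (≈60 days) ✓ → eligible.
Employer Retirement Match — status part-time ✓ (not excluded); service 87 days ≥ 1 month (≈30 days) ✓ → eligible.
Transit Subsidy — status part-time ✓ (not excluded); site Reno ✗ (not Hamburg) → not eligible.
Fitness Allowance — status part-time ✓; service 87 days ≥ 60 days ✓ → eligible.
Home Office Allowance — status part-time ✓ (not excluded); service 87 days < 2 years (≈730 days) ✗ → not eligible.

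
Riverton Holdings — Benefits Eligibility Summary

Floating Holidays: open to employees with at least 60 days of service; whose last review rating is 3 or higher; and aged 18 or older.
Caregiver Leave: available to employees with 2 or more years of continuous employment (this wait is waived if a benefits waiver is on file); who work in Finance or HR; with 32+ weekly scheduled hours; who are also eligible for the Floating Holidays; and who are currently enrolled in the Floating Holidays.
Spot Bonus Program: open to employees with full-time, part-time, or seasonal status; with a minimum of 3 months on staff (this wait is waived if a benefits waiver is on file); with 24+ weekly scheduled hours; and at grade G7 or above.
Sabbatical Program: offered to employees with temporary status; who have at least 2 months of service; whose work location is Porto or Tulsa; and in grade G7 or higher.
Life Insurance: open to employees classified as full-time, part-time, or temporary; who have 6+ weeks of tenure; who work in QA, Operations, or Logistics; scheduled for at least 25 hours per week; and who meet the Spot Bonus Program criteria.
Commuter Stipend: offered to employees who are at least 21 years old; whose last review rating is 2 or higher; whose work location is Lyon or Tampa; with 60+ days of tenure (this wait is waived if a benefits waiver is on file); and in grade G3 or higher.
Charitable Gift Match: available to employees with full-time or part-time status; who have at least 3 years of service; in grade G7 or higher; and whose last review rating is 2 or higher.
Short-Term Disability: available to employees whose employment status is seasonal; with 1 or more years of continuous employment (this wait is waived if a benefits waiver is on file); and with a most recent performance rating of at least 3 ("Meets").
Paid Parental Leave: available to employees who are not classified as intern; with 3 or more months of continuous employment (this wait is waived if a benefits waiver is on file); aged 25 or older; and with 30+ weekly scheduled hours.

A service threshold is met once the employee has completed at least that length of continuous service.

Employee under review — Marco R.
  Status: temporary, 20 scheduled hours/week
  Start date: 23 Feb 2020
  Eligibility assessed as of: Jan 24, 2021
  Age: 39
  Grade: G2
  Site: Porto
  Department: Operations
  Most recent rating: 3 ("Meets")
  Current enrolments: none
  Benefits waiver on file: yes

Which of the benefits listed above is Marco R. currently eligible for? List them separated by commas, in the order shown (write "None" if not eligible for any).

Service from 23 Feb 2020 to Jan 24, 2021: 336 days.
Floating Holidays — service 336 days ≥ 60 days ✓; rating 3 ≥ 3 ✓; age 39 ≥ 18 ✓ → eligible.
Caregiver Leave — benefits waiver on file ✓; dept Operations ✗ → not eligible.
Spot Bonus Program — status temporary ✗ (requires full-time, part-time, or seasonal) → not eligible.
Sabbatical Program — status temporary ✓; service 336 days ≥ 2 months (≈60 days) ✓; site Porto ✓; grade G2 < G7 ✗ → not eligible.
Life Insurance — status temporary ✓; service 336 days ≥ 6 weeks (≈42 days) ✓; dept Operations ✓; 20 hrs/wk < 25 ✗ → not eligible.
Commuter Stipend — age 39 ≥ 21 ✓; rating 3 ≥ 2 ✓; site Porto ✗ (not Lyon or Tampa) → not eligible.
Charitable Gift Match — status temporary ✗ (requires full-time or part-time) → not eligible.
Short-Term Disability — status temporary ✗ (requires seasonal) → not eligible.
Paid Parental Leave — status temporary ✓ (not excluded); benefits waiver on file ✓; age 39 ≥ 25 ✓; 20 hrs/wk < 30 ✗ → not eligible.

Floating Holidays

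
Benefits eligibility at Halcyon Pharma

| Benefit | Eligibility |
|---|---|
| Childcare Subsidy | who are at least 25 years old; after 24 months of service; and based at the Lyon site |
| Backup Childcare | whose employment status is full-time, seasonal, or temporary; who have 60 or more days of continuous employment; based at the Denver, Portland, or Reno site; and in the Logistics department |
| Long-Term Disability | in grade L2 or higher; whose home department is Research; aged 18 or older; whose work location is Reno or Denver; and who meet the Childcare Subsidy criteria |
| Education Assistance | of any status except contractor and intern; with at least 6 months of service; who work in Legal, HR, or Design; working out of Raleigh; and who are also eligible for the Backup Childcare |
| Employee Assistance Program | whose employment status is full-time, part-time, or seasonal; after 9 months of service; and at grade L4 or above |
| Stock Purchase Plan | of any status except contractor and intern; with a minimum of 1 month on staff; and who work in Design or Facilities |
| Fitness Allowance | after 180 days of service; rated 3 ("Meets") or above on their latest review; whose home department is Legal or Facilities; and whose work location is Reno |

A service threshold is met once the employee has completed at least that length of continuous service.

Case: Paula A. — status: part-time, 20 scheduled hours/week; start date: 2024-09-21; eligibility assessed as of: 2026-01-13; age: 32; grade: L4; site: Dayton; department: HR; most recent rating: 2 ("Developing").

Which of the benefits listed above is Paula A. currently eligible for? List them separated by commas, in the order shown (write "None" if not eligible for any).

Employee Assistance Program

Service from 2024-09-21 to 2026-01-13: 479 days.
Childcare Subsidy — age 32 ≥ 25 ✓; service 479 days < 24 months (≈720 days) ✗ → not eligible.
Backup Childcare — status part-time ✗ (requires full-time, seasonal, or temporary) → not eligible.
Long-Term Disability — grade L4 ≥ L2 ✓; dept HR ✗ → not eligible.
Education Assistance — status part-time ✓ (not excluded); service 479 days ≥ 6 months (≈180 days) ✓; dept HR ✓; site Dayton ✗ (not Raleigh) → not eligible.
Employee Assistance Program — status part-time ✓; service 479 days ≥ 9 months (≈270 days) ✓; grade L4 ≥ L4 ✓ → eligible.
Stock Purchase Plan — status part-time ✓ (not excluded); service 479 days ≥ 1 month (≈30 days) ✓; dept HR ✗ → not eligible.
Fitness Allowance — service 479 days ≥ 180 days ✓; rating 2 < 3 ✗ → not eligible.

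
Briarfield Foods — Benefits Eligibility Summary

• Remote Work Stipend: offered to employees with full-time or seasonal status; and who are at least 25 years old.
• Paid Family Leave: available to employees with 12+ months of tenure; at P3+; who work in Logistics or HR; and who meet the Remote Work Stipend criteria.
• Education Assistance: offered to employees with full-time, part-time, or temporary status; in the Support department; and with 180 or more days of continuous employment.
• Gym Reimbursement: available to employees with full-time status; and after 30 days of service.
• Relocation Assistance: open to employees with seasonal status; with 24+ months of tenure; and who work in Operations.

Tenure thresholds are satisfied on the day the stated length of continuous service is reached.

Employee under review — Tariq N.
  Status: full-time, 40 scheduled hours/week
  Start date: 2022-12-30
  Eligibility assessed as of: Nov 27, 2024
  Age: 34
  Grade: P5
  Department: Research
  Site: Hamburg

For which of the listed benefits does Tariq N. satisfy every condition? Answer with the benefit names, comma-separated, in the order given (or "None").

Service from 2022-12-30 to Nov 27, 2024: 698 days.
Remote Work Stipend — status full-time ✓; age 34 ≥ 25 ✓ → eligible.
Paid Family Leave — service 698 days ≥ 12 months (≈360 days) ✓; grade P5 ≥ P3 ✓; dept Research ✗ → not eligible.
Education Assistance — status full-time ✓; dept Research ✗ → not eligible.
Gym Reimbursement — status full-time ✓; service 698 days ≥ 30 days ✓ → eligible.
Relocation Assistance — status full-time ✗ (requires seasonal) → not eligible.

Remote Work Stipend, Gym Reimbursement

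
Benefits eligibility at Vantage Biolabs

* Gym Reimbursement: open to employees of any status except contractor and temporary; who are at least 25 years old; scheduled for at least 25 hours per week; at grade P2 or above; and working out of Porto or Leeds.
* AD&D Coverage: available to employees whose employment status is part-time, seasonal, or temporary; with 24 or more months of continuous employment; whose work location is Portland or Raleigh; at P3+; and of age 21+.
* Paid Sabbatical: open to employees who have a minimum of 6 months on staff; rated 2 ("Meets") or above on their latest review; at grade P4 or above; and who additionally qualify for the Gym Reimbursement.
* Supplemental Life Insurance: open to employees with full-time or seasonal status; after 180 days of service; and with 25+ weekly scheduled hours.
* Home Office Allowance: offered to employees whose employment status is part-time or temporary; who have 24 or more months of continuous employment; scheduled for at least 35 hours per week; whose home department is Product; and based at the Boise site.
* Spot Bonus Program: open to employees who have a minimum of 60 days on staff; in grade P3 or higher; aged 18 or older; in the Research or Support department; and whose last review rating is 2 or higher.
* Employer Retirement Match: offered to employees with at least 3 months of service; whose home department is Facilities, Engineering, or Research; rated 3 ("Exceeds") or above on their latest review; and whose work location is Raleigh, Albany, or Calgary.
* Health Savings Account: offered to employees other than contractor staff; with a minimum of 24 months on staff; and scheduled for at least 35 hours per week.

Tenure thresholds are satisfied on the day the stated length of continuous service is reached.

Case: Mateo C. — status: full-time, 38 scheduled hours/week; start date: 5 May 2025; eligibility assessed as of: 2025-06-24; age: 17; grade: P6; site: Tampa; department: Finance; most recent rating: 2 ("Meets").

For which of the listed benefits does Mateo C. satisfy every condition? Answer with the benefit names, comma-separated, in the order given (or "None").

None

Service from 5 May 2025 to 2025-06-24: 50 days.
Gym Reimbursement — status full-time ✓ (not excluded); age 17 < 25 ✗ → not eligible.
AD&D Coverage — status full-time ✗ (requires part-time, seasonal, or temporary) → not eligible.
Paid Sabbatical — service 50 days < 6 months (≈180 days) ✗ → not eligible.
Supplemental Life Insurance — status full-time ✓; service 50 days < 180 days ✗ → not eligible.
Home Office Allowance — status full-time ✗ (requires part-time or temporary) → not eligible.
Spot Bonus Program — service 50 days < 60 days ✗ → not eligible.
Employer Retirement Match — service 50 days < 3 months (≈90 days) ✗ → not eligible.
Health Savings Account — status full-time ✓ (not excluded); service 50 days < 24 months (≈720 days) ✗ → not eligible.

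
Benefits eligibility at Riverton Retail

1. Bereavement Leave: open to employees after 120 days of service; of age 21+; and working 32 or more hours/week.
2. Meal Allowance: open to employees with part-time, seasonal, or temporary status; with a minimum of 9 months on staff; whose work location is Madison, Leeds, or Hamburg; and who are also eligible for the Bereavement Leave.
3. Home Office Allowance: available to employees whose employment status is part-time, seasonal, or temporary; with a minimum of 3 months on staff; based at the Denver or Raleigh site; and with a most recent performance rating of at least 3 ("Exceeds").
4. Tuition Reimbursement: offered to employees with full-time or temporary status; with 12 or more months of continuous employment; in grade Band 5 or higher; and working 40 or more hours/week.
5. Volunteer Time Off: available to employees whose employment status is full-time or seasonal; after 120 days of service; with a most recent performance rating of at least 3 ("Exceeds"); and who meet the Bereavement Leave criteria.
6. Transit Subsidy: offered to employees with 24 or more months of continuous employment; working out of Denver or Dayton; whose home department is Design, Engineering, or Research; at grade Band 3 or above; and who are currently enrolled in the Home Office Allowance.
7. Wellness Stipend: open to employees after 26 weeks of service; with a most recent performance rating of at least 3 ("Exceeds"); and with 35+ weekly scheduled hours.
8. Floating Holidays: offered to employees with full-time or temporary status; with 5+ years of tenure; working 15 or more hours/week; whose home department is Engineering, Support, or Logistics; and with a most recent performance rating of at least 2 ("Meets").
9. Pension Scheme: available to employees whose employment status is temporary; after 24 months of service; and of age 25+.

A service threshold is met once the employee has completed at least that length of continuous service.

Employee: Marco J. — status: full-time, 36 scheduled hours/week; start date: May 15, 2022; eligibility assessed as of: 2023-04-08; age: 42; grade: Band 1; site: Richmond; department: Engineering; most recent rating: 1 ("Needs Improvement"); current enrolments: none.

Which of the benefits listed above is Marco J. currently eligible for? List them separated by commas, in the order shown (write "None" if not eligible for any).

Service from May 15, 2022 to 2023-04-08: 328 days.
Bereavement Leave — service 328 days ≥ 120 days ✓; age 42 ≥ 21 ✓; 36 hrs/wk ≥ 32 ✓ → eligible.
Meal Allowance — status full-time ✗ (requires part-time, seasonal, or temporary) → not eligible.
Home Office Allowance — status full-time ✗ (requires part-time, seasonal, or temporary) → not eligible.
Tuition Reimbursement — status full-time ✓; service 328 days < 12 months (≈360 days) ✗ → not eligible.
Volunteer Time Off — status full-time ✓; service 328 days ≥ 120 days ✓; rating 1 < 3 ✗ → not eligible.
Transit Subsidy — service 328 days < 24 months (≈720 days) ✗ → not eligible.
Wellness Stipend — service 328 days ≥ 26 weeks (≈182 days) ✓; rating 1 < 3 ✗ → not eligible.
Floating Holidays — status full-time ✓; service 328 days < 5 years (≈1825 days) ✗ → not eligible.
Pension Scheme — status full-time ✗ (requires temporary) → not eligible.

Bereavement Leave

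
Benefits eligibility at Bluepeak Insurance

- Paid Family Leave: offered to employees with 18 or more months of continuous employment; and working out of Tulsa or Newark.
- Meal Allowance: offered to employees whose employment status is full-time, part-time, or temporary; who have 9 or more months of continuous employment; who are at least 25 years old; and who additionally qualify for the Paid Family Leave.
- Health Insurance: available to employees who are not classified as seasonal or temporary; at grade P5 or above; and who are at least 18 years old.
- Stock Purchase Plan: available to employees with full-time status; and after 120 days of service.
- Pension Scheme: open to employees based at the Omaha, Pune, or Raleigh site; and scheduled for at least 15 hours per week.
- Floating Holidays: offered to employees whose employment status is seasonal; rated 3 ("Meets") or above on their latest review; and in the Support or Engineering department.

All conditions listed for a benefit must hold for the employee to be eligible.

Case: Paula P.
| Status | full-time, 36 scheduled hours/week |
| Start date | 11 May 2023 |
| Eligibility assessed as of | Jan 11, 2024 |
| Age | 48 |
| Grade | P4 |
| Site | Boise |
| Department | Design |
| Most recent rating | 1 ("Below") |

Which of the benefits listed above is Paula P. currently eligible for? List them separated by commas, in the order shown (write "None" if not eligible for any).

Stock Purchase Plan

Service from 11 May 2023 to Jan 11, 2024: 245 days.
Paid Family Leave — service 245 days < 18 months (≈540 days) ✗ → not eligible.
Meal Allowance — status full-time ✓; service 245 days < 9 months (≈270 days) ✗ → not eligible.
Health Insurance — status full-time ✓ (not excluded); grade P4 < P5 ✗ → not eligible.
Stock Purchase Plan — status full-time ✓; service 245 days ≥ 120 days ✓ → eligible.
Pension Scheme — site Boise ✗ (not Omaha, Pune, or Raleigh) → not eligible.
Floating Holidays — status full-time ✗ (requires seasonal) → not eligible.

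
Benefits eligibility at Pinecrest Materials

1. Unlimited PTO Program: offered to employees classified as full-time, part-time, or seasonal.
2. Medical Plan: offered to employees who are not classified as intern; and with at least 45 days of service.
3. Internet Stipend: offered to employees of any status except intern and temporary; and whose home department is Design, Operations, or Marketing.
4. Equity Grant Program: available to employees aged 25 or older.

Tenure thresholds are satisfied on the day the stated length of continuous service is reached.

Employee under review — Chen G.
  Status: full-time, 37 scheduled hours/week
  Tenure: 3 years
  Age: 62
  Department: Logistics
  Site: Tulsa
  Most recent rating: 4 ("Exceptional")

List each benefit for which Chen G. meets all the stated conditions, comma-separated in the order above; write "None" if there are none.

Unlimited PTO Program — status full-time ✓ → eligible.
Medical Plan — status full-time ✓ (not excluded); service 3 years ≥ 45 days ✓ → eligible.
Internet Stipend — status full-time ✓ (not excluded); dept Logistics ✗ → not eligible.
Equity Grant Program — age 62 ≥ 25 ✓ → eligible.

Unlimited PTO Program, Medical Plan, Equity Grant Program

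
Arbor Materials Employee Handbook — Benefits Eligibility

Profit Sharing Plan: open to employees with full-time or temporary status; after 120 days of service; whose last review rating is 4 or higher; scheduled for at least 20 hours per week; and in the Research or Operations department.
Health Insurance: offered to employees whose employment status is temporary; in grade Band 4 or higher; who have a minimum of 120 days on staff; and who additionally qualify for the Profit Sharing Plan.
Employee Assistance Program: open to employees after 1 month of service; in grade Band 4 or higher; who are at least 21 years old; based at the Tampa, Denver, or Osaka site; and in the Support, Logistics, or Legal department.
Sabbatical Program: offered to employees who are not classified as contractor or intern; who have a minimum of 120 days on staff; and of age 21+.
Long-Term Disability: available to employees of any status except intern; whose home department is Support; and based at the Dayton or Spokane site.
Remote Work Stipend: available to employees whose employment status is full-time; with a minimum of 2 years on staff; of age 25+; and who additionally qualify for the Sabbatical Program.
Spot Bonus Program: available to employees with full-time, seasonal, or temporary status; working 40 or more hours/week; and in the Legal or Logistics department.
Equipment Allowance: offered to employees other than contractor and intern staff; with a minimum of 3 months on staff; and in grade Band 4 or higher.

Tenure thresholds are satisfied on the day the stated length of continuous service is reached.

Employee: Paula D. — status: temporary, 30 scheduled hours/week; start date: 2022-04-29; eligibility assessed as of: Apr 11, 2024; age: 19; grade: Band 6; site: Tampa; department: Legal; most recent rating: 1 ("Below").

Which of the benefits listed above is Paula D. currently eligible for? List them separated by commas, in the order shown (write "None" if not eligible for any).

Service from 2022-04-29 to Apr 11, 2024: 713 days.
Profit Sharing Plan — status temporary ✓; service 713 days ≥ 120 days ✓; rating 1 < 4 ✗ → not eligible.
Health Insurance — status temporary ✓; grade Band 6 ≥ Band 4 ✓; service 713 days ≥ 120 days ✓; not eligible for Profit Sharing Plan ✗ → not eligible.
Employee Assistance Program — service 713 days ≥ 1 month (≈30 days) ✓; grade Band 6 ≥ Band 4 ✓; age 19 < 21 ✗ → not eligible.
Sabbatical Program — status temporary ✓ (not excluded); service 713 days ≥ 120 days ✓; age 19 < 21 ✗ → not eligible.
Long-Term Disability — status temporary ✓ (not excluded); dept Legal ✗ → not eligible.
Remote Work Stipend — status temporary ✗ (requires full-time) → not eligible.
Spot Bonus Program — status temporary ✓; 30 hrs/wk < 40 ✗ → not eligible.
Equipment Allowance — status temporary ✓ (not excluded); service 713 days ≥ 3 months (≈90 days) ✓; grade Band 6 ≥ Band 4 ✓ → eligible.

Equipment Allowance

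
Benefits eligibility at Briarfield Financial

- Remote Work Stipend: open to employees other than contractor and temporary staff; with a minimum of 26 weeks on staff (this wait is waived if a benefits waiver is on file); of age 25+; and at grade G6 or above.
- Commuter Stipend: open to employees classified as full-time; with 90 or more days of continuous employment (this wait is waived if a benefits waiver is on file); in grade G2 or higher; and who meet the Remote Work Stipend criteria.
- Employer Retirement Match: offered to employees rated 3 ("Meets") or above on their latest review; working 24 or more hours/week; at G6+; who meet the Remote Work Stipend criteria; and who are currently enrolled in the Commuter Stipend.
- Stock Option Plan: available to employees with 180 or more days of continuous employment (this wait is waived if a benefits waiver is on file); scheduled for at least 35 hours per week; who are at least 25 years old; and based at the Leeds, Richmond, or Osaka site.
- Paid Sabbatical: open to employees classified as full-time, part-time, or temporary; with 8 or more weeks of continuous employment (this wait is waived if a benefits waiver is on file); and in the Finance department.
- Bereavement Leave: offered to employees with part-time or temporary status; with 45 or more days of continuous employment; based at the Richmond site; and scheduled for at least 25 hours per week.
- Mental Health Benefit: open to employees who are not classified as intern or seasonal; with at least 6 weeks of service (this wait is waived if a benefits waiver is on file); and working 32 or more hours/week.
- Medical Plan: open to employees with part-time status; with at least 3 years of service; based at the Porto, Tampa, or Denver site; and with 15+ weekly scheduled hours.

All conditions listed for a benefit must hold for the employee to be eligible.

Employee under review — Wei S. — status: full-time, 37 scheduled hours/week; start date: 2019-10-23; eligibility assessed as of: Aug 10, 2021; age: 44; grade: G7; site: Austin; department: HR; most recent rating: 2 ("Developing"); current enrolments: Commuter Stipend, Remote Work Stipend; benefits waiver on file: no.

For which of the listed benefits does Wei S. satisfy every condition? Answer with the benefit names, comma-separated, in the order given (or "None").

Service from 2019-10-23 to Aug 10, 2021: 657 days.
Remote Work Stipend — status full-time ✓ (not excluded); no waiver, service 657 days ≥ 26 weeks (≈182 days) ✓; age 44 ≥ 25 ✓; grade G7 ≥ G6 ✓ → eligible.
Commuter Stipend — status full-time ✓; no waiver, service 657 days ≥ 90 days ✓; grade G7 ≥ G2 ✓; eligible for Remote Work Stipend ✓ → eligible.
Employer Retirement Match — rating 2 < 3 ✗ → not eligible.
Stock Option Plan — no waiver, service 657 days ≥ 180 days ✓; 37 hrs/wk ≥ 35 ✓; age 44 ≥ 25 ✓; site Austin ✗ (not Leeds, Richmond, or Osaka) → not eligible.
Paid Sabbatical — status full-time ✓; no waiver, service 657 days ≥ 8 weeks (≈56 days) ✓; dept HR ✗ → not eligible.
Bereavement Leave — status full-time ✗ (requires part-time or temporary) → not eligible.
Mental Health Benefit — status full-time ✓ (not excluded); no waiver, service 657 days ≥ 6 weeks (≈42 days) ✓; 37 hrs/wk ≥ 32 ✓ → eligible.
Medical Plan — status full-time ✗ (requires part-time) → not eligible.

Remote Work Stipend, Commuter Stipend, Mental Health Benefit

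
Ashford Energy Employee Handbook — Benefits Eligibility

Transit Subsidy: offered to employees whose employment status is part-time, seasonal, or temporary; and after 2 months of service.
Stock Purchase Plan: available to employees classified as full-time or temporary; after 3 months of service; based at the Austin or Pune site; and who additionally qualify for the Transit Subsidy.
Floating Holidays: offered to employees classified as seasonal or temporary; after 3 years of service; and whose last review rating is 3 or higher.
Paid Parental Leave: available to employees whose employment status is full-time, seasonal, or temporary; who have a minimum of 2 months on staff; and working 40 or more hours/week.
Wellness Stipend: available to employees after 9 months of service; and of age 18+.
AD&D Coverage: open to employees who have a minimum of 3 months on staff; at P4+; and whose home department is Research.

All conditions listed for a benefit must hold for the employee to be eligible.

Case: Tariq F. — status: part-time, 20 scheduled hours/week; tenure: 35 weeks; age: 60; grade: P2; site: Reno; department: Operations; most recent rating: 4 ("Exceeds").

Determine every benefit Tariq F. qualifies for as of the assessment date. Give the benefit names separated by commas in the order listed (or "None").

Transit Subsidy

Transit Subsidy — status part-time ✓; service 35 weeks ≥ 2 months (≈60 days) ✓ → eligible.
Stock Purchase Plan — status part-time ✗ (requires full-time or temporary) → not eligible.
Floating Holidays — status part-time ✗ (requires seasonal or temporary) → not eligible.
Paid Parental Leave — status part-time ✗ (requires full-time, seasonal, or temporary) → not eligible.
Wellness Stipend — service 35 weeks < 9 months (≈270 days) ✗ → not eligible.
AD&D Coverage — service 35 weeks ≥ 3 months (≈90 days) ✓; grade P2 < P4 ✗ → not eligible.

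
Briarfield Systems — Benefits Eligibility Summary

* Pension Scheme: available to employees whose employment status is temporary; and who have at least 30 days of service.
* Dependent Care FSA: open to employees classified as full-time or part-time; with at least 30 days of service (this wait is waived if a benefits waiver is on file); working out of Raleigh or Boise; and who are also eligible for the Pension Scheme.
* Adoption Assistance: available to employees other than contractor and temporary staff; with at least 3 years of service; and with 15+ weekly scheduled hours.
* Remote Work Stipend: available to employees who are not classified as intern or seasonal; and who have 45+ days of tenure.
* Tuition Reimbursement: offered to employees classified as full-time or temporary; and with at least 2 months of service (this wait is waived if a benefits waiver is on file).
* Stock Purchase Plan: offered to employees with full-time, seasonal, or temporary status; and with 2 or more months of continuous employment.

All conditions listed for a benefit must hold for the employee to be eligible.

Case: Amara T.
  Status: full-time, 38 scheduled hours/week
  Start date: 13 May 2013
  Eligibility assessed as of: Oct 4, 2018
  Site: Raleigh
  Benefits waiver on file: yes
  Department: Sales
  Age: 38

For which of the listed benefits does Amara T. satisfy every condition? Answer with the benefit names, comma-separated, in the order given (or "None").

Adoption Assistance, Remote Work Stipend, Tuition Reimbursement, Stock Purchase Plan

Service from 13 May 2013 to Oct 4, 2018: 1970 days.
Pension Scheme — status full-time ✗ (requires temporary) → not eligible.
Dependent Care FSA — status full-time ✓; benefits waiver on file ✓; site Raleigh ✓; not eligible for Pension Scheme ✗ → not eligible.
Adoption Assistance — status full-time ✓ (not excluded); service 1970 days ≥ 3 years (≈1095 days) ✓; 38 hrs/wk ≥ 15 ✓ → eligible.
Remote Work Stipend — status full-time ✓ (not excluded); service 1970 days ≥ 45 days ✓ → eligible.
Tuition Reimbursement — status full-time ✓; benefits waiver on file ✓ → eligible.
Stock Purchase Plan — status full-time ✓; service 1970 days ≥ 2 months (≈60 days) ✓ → eligible.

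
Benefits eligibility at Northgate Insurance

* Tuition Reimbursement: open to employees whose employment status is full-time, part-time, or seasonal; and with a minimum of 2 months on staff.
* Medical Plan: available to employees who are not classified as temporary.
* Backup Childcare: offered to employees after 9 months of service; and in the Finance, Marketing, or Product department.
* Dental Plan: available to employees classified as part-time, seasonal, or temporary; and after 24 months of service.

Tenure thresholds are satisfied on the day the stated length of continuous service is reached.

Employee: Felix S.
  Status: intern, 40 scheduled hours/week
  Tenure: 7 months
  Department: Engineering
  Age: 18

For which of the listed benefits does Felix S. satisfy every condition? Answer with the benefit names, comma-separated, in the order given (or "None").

Medical Plan

Tuition Reimbursement — status intern ✗ (requires full-time, part-time, or seasonal) → not eligible.
Medical Plan — status intern ✓ (not excluded) → eligible.
Backup Childcare — service 7 months < 9 months ✗ → not eligible.
Dental Plan — status intern ✗ (requires part-time, seasonal, or temporary) → not eligible.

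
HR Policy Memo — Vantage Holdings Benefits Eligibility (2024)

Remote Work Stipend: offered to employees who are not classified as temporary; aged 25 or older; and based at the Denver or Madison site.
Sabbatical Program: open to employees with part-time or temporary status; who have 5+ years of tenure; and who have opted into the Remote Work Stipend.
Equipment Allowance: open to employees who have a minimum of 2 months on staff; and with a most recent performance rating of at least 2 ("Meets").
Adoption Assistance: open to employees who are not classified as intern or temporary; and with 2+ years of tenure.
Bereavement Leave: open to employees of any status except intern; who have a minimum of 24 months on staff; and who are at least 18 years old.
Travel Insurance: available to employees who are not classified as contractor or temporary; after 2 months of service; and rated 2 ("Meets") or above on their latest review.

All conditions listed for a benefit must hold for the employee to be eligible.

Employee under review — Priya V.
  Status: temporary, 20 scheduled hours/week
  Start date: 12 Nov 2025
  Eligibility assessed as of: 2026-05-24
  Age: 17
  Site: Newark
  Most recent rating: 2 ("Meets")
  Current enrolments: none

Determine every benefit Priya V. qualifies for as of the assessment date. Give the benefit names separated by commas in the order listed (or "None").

Service from 12 Nov 2025 to 2026-05-24: 193 days.
Remote Work Stipend — status temporary ✗ (excluded) → not eligible.
Sabbatical Program — status temporary ✓; service 193 days < 5 years (≈1825 days) ✗ → not eligible.
Equipment Allowance — service 193 days ≥ 2 months (≈60 days) ✓; rating 2 ≥ 2 ✓ → eligible.
Adoption Assistance — status temporary ✗ (excluded) → not eligible.
Bereavement Leave — status temporary ✓ (not excluded); service 193 days < 24 months (≈720 days) ✗ → not eligible.
Travel Insurance — status temporary ✗ (excluded) → not eligible.

Equipment Allowance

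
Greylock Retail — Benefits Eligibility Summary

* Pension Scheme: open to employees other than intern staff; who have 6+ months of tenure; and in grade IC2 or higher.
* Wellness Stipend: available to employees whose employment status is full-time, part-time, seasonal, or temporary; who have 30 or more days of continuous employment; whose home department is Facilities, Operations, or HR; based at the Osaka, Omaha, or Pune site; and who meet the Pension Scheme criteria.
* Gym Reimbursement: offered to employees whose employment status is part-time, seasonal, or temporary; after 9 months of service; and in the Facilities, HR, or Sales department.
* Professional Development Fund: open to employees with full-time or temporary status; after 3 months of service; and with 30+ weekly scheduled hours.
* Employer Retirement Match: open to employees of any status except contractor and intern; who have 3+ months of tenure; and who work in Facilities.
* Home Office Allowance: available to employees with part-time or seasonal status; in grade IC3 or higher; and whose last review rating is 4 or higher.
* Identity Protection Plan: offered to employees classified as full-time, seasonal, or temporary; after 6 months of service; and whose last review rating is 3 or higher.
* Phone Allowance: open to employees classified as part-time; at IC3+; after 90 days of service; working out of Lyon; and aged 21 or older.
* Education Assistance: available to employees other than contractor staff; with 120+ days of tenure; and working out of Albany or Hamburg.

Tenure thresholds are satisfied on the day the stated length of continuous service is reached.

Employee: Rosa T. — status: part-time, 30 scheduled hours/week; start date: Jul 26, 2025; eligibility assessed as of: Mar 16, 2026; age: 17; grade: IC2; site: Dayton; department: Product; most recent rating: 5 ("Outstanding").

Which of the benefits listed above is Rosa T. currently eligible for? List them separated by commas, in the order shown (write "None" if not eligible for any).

Service from Jul 26, 2025 to Mar 16, 2026: 233 days.
Pension Scheme — status part-time ✓ (not excluded); service 233 days ≥ 6 months (≈180 days) ✓; grade IC2 ≥ IC2 ✓ → eligible.
Wellness Stipend — status part-time ✓; service 233 days ≥ 30 days ✓; dept Product ✗ → not eligible.
Gym Reimbursement — status part-time ✓; service 233 days < 9 months (≈270 days) ✗ → not eligible.
Professional Development Fund — status part-time ✗ (requires full-time or temporary) → not eligible.
Employer Retirement Match — status part-time ✓ (not excluded); service 233 days ≥ 3 months (≈90 days) ✓; dept Product ✗ → not eligible.
Home Office Allowance — status part-time ✓; grade IC2 < IC3 ✗ → not eligible.
Identity Protection Plan — status part-time ✗ (requires full-time, seasonal, or temporary) → not eligible.
Phone Allowance — status part-time ✓; grade IC2 < IC3 ✗ → not eligible.
Education Assistance — status part-time ✓ (not excluded); service 233 days ≥ 120 days ✓; site Dayton ✗ (not Albany or Hamburg) → not eligible.

Pension Scheme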